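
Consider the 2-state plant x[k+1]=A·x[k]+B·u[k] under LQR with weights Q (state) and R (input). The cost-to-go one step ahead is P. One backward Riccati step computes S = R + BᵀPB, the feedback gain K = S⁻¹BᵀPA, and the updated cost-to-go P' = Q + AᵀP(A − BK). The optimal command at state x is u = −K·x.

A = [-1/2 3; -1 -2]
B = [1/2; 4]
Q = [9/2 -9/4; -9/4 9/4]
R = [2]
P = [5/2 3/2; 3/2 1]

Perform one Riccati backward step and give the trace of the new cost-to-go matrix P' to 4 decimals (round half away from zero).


BᵀP = [7.2500 4.7500]
S = R + BᵀPB = [2] + [22.6250] = [24.6250]
BᵀPA = [-8.3750 12.2500]
K = S⁻¹·BᵀPA = [-0.3401 0.4975]
A−BK = [-0.3299 2.7513; 0.3604 -3.9898]
AᵀP(A−BK) = [0.2766 -0.5838; -0.5838 2.4061]
P' = Q + AᵀP(A−BK) = [4.7766 -2.8338; -2.8338 4.6561]
tr(P') = 9.4327

9.4327


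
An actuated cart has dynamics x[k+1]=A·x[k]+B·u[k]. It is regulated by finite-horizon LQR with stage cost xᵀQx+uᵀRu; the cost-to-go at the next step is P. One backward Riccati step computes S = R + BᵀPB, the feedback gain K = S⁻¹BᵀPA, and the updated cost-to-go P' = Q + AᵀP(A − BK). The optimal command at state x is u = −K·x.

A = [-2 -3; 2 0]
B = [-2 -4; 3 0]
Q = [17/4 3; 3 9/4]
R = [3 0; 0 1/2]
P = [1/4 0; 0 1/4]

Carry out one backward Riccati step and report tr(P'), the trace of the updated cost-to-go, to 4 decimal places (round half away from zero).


BᵀP = [-0.5000 0.7500; -1.0000 0.0000]
S = R + BᵀPB = [3 0; 0 1/2] + [3.2500 2.0000; 2.0000 4.0000] = [6.2500 2.0000; 2.0000 4.5000]
BᵀPA = [2.5000 1.5000; 2.0000 3.0000]
K = S⁻¹·BᵀPA = [0.3005 0.0311; 0.3109 0.6528]
A−BK = [-0.1554 -0.3264; 1.0984 -0.0933]
AᵀP(A−BK) = [0.6269 0.1166; 0.1166 0.2448]
P' = Q + AᵀP(A−BK) = [4.8769 3.1166; 3.1166 2.4948]
tr(P') = 7.3718

7.3718


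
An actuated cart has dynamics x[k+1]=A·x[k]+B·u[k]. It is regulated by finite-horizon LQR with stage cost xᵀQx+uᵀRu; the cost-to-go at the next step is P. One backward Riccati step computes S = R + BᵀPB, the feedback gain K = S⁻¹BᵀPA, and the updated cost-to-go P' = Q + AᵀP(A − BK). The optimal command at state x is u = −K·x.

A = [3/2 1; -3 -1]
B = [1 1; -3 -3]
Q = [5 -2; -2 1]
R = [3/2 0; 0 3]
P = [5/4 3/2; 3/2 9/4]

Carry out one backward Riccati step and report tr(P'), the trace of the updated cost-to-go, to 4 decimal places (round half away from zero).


BᵀP = [-3.2500 -5.2500; -3.2500 -5.2500]
S = R + BᵀPB = [3/2 0; 0 3] + [12.5000 12.5000; 12.5000 12.5000] = [14.0000 12.5000; 12.5000 15.5000]
BᵀPA = [10.8750 2.0000; 10.8750 2.0000]
K = S⁻¹·BᵀPA = [0.5370 0.0988; 0.2685 0.0494]
A−BK = [0.6944 0.8519; -0.5833 -0.5556]
AᵀP(A−BK) = [0.8021 0.2639; 0.2639 0.2037]
P' = Q + AᵀP(A−BK) = [5.8021 -1.7361; -1.7361 1.2037]
tr(P') = 7.0058

7.0058


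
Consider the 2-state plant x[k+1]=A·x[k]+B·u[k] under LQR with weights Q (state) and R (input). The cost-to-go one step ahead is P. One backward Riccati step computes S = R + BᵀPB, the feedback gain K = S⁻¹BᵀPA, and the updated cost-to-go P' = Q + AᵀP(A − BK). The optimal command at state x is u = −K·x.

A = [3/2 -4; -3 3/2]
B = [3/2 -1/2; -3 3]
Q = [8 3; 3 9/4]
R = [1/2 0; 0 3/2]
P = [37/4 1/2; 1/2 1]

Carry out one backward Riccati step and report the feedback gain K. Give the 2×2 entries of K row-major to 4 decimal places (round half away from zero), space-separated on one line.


BᵀP = [12.3750 -2.2500; -3.1250 2.7500]
S = R + BᵀPB = [1/2 0; 0 3/2] + [25.3125 -12.9375; -12.9375 9.8125] = [25.8125 -12.9375; -12.9375 11.3125]
BᵀPA = [25.3125 -52.8750; -12.9375 16.6250]
K = S⁻¹·BᵀPA = [0.9546 -3.0737; -0.0519 -2.0456]
A−BK = [0.0421 -0.4122; 0.0196 -1.5843]
AᵀP(A−BK) = [0.4773 -1.5369; -1.5369 15.7357]
P' = Q + AᵀP(A−BK) = [8.4773 1.4631; 1.4631 17.9857]
tr(P') = 26.4630

0.9546 -3.0737 -0.0519 -2.0456


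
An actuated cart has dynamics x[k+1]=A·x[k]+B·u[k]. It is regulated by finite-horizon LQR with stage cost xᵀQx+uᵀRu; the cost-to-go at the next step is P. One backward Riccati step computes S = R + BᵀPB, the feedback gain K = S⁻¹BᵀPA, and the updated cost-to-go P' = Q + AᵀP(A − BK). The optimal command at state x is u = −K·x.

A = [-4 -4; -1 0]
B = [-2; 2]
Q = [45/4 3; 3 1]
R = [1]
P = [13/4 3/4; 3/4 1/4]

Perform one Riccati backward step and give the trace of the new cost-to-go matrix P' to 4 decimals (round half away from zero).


29.0556

BᵀP = [-5.0000 -1.0000]
S = R + BᵀPB = [1] + [8.0000] = [9.0000]
BᵀPA = [21.0000 20.0000]
K = S⁻¹·BᵀPA = [2.3333 2.2222]
A−BK = [0.6667 0.4444; -5.6667 -4.4444]
AᵀP(A−BK) = [9.2500 8.3333; 8.3333 7.5556]
P' = Q + AᵀP(A−BK) = [20.5000 11.3333; 11.3333 8.5556]
tr(P') = 29.0556


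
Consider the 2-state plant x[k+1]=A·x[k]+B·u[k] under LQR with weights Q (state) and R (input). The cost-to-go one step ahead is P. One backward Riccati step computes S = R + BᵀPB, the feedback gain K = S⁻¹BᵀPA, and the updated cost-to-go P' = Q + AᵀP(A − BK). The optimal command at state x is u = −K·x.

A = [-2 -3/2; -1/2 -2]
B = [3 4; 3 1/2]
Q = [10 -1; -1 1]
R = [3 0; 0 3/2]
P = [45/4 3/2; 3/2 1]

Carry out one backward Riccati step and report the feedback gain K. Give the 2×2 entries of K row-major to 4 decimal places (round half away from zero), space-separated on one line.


-0.1220 -0.4506 -0.4028 -0.0585

BᵀP = [38.2500 7.5000; 45.7500 6.5000]
S = R + BᵀPB = [3 0; 0 3/2] + [137.2500 156.7500; 156.7500 186.2500] = [140.2500 156.7500; 156.7500 187.7500]
BᵀPA = [-80.2500 -72.3750; -94.7500 -81.6250]
K = S⁻¹·BᵀPA = [-0.1220 -0.4506; -0.4028 -0.0585]
A−BK = [-0.0228 0.0860; 0.0674 -0.6189]
AᵀP(A−BK) = [0.2938 0.1664; 0.1664 0.9209]
P' = Q + AᵀP(A−BK) = [10.2938 -0.8336; -0.8336 1.9209]
tr(P') = 12.2147


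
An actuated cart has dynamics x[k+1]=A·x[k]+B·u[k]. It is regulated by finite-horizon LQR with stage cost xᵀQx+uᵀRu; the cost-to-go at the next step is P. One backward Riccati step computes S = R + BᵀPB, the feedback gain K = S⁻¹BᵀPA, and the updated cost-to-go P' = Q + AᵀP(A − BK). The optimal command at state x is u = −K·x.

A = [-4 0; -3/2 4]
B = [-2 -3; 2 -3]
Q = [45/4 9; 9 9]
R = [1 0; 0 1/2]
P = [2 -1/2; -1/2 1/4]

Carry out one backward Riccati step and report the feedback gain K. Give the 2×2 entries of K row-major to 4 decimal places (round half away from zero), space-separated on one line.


BᵀP = [-5.0000 1.5000; -4.5000 0.7500]
S = R + BᵀPB = [1 0; 0 1/2] + [13.0000 10.5000; 10.5000 11.2500] = [14.0000 10.5000; 10.5000 11.7500]
BᵀPA = [17.7500 6.0000; 16.8750 3.0000]
K = S⁻¹·BᵀPA = [0.5783 0.7189; 0.9194 -0.3871]
A−BK = [-0.0853 0.2765; 0.1014 1.4009]
AᵀP(A−BK) = [0.7828 0.2719; 0.2719 0.8479]
P' = Q + AᵀP(A−BK) = [12.0328 9.2719; 9.2719 9.8479]
tr(P') = 21.8808

0.5783 0.7189 0.9194 -0.3871


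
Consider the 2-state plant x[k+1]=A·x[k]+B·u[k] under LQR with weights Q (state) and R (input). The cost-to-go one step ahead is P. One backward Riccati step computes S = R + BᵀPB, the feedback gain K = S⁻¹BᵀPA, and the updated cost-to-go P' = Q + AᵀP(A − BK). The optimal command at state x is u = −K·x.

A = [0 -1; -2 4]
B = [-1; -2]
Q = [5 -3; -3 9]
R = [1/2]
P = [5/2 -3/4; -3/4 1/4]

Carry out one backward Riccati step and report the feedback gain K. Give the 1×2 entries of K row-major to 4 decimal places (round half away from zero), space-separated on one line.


BᵀP = [-1.0000 0.2500]
S = R + BᵀPB = [1/2] + [0.5000] = [1.0000]
BᵀPA = [-0.5000 2.0000]
K = S⁻¹·BᵀPA = [-0.5000 2.0000]
A−BK = [-0.5000 1.0000; -3.0000 8.0000]
AᵀP(A−BK) = [0.7500 -2.5000; -2.5000 8.5000]
P' = Q + AᵀP(A−BK) = [5.7500 -5.5000; -5.5000 17.5000]
tr(P') = 23.2500

-0.5000 2.0000


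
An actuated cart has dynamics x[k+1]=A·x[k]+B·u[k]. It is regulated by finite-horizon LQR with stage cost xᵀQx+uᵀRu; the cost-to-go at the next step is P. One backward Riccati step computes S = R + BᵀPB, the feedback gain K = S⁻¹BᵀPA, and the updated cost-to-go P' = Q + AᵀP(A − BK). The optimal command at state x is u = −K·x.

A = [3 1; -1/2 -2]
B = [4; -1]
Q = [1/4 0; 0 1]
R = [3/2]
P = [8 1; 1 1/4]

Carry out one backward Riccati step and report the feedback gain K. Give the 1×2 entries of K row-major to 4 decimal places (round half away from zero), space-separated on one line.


0.7485 0.1930

BᵀP = [31.0000 3.7500]
S = R + BᵀPB = [3/2] + [120.2500] = [121.7500]
BᵀPA = [91.1250 23.5000]
K = S⁻¹·BᵀPA = [0.7485 0.1930]
A−BK = [0.0062 0.2279; 0.2485 -1.8070]
AᵀP(A−BK) = [0.8591 0.1612; 0.1612 0.4641]
P' = Q + AᵀP(A−BK) = [1.1091 0.1612; 0.1612 1.4641]
tr(P') = 2.5732


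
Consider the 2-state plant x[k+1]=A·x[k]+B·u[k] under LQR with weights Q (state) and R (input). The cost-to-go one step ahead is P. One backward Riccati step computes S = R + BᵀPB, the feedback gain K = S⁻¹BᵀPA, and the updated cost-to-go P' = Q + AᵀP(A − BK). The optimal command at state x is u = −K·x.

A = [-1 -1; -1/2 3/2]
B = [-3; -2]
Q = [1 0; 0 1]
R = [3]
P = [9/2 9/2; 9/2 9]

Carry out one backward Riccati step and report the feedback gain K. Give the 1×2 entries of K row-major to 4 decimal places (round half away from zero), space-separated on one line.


0.2865 -0.1854

BᵀP = [-22.5000 -31.5000]
S = R + BᵀPB = [3] + [130.5000] = [133.5000]
BᵀPA = [38.2500 -24.7500]
K = S⁻¹·BᵀPA = [0.2865 -0.1854]
A−BK = [-0.1404 -1.5562; 0.0730 1.1292]
AᵀP(A−BK) = [0.2907 0.3413; 0.3413 6.6615]
P' = Q + AᵀP(A−BK) = [1.2907 0.3413; 0.3413 7.6615]
tr(P') = 8.9522


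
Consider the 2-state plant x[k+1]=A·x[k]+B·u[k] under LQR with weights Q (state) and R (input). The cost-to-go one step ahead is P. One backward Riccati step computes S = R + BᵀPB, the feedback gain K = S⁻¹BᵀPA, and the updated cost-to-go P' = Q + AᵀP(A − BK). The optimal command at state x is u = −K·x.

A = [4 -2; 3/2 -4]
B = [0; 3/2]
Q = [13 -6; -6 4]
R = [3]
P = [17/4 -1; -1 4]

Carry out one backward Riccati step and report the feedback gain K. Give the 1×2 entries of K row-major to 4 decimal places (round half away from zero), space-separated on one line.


0.2500 -1.7500

BᵀP = [-1.5000 6.0000]
S = R + BᵀPB = [3] + [9.0000] = [12.0000]
BᵀPA = [3.0000 -21.0000]
K = S⁻¹·BᵀPA = [0.2500 -1.7500]
A−BK = [4.0000 -2.0000; 1.1250 -1.3750]
AᵀP(A−BK) = [64.2500 -33.7500; -33.7500 28.2500]
P' = Q + AᵀP(A−BK) = [77.2500 -39.7500; -39.7500 32.2500]
tr(P') = 109.5000


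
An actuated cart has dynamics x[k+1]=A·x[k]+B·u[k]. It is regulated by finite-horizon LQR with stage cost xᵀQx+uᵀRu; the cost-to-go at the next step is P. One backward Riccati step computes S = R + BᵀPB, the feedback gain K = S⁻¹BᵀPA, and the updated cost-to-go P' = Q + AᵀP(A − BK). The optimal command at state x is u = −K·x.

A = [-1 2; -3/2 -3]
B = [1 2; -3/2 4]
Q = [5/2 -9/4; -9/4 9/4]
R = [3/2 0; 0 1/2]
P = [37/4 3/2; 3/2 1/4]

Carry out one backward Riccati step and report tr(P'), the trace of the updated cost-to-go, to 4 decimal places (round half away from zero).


BᵀP = [7.0000 1.1250; 24.5000 4.0000]
S = R + BᵀPB = [3/2 0; 0 1/2] + [5.3125 18.5000; 18.5000 65.0000] = [6.8125 18.5000; 18.5000 65.5000]
BᵀPA = [-8.6875 10.6250; -30.5000 37.0000]
K = S⁻¹·BᵀPA = [-0.0460 0.1100; -0.4527 0.5338]
A−BK = [-0.0487 0.8224; 0.2417 -4.9702]
AᵀP(A−BK) = [0.1069 -0.1380; -0.1380 0.3300]
P' = Q + AᵀP(A−BK) = [2.6069 -2.3880; -2.3880 2.5800]
tr(P') = 5.1869

5.1869


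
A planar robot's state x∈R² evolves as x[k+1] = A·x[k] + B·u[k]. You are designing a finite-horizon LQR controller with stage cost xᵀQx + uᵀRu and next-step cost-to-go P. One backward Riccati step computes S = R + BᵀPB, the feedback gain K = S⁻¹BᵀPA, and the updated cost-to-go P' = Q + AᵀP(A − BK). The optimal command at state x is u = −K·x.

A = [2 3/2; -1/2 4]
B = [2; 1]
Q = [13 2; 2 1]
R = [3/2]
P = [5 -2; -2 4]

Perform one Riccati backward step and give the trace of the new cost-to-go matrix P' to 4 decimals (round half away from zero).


67.3929

BᵀP = [8.0000 0.0000]
S = R + BᵀPB = [3/2] + [16.0000] = [17.5000]
BᵀPA = [16.0000 12.0000]
K = S⁻¹·BᵀPA = [0.9143 0.6857]
A−BK = [0.1714 0.1286; -1.4143 3.3143]
AᵀP(A−BK) = [10.3714 -18.4714; -18.4714 43.0214]
P' = Q + AᵀP(A−BK) = [23.3714 -16.4714; -16.4714 44.0214]
tr(P') = 67.3929


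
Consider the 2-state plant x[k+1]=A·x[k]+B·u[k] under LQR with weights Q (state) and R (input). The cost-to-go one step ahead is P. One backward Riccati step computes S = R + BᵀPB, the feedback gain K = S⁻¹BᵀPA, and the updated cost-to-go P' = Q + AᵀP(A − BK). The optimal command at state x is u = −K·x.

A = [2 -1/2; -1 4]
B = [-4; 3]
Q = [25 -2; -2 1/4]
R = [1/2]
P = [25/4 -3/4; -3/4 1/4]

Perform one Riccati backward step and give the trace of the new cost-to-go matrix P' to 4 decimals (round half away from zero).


BᵀP = [-27.2500 3.7500]
S = R + BᵀPB = [1/2] + [120.2500] = [120.7500]
BᵀPA = [-58.2500 28.6250]
K = S⁻¹·BᵀPA = [-0.4824 0.2371]
A−BK = [0.0704 0.4482; 0.4472 3.2888]
AᵀP(A−BK) = [0.1501 0.1837; 0.1837 1.7767]
P' = Q + AᵀP(A−BK) = [25.1501 -1.8163; -1.8163 2.0267]
tr(P') = 27.1768

27.1768


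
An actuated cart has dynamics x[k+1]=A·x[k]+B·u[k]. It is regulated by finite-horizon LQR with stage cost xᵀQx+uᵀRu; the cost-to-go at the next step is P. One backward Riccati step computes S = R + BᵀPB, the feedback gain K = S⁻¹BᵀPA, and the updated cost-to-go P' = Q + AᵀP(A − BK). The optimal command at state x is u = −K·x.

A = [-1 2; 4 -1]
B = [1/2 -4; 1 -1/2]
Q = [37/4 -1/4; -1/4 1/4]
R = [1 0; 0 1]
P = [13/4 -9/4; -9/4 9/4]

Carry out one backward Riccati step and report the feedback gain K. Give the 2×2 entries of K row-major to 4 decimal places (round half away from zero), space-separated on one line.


BᵀP = [-0.6250 1.1250; -11.8750 7.8750]
S = R + BᵀPB = [1 0; 0 1] + [0.8125 1.9375; 1.9375 43.5625] = [1.8125 1.9375; 1.9375 44.5625]
BᵀPA = [5.1250 -2.3750; 43.3750 -31.6250]
K = S⁻¹·BᵀPA = [1.8742 -0.5786; 0.8919 -0.6845]
A−BK = [1.6304 -0.4488; 2.5717 -0.7636]
AᵀP(A−BK) = [8.9600 -3.0935; -3.0935 1.2278]
P' = Q + AᵀP(A−BK) = [18.2100 -3.3435; -3.3435 1.4778]
tr(P') = 19.6879

1.8742 -0.5786 0.8919 -0.6845


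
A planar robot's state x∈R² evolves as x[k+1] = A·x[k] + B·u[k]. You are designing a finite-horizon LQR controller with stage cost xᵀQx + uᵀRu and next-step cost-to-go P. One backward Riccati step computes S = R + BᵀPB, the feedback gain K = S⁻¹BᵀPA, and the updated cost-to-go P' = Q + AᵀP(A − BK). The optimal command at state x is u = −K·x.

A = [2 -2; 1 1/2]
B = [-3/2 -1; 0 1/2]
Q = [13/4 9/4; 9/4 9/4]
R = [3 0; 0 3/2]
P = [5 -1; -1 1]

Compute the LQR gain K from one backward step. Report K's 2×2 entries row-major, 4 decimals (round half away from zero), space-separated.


-0.6195 0.5929 -0.5664 0.8850

BᵀP = [-7.5000 1.5000; -5.5000 1.5000]
S = R + BᵀPB = [3 0; 0 3/2] + [11.2500 8.2500; 8.2500 6.2500] = [14.2500 8.2500; 8.2500 7.7500]
BᵀPA = [-13.5000 15.7500; -9.5000 11.7500]
K = S⁻¹·BᵀPA = [-0.6195 0.5929; -0.5664 0.8850]
A−BK = [0.5044 -0.2257; 1.2832 0.0575]
AᵀP(A−BK) = [3.2566 -2.0885; -2.0885 2.5133]
P' = Q + AᵀP(A−BK) = [6.5066 0.1615; 0.1615 4.7633]
tr(P') = 11.2699


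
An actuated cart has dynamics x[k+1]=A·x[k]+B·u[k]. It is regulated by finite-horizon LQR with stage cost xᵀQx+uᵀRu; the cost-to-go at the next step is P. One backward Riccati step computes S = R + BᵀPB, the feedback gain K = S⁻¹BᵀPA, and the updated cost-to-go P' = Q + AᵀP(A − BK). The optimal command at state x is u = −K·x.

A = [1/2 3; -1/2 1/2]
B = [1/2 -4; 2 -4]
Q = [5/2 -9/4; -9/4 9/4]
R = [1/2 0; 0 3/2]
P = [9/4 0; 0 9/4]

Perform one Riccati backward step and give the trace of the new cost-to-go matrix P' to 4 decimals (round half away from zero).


7.2057

BᵀP = [1.1250 4.5000; -9.0000 -9.0000]
S = R + BᵀPB = [1/2 0; 0 3/2] + [9.5625 -22.5000; -22.5000 72.0000] = [10.0625 -22.5000; -22.5000 73.5000]
BᵀPA = [-1.6875 5.6250; 0.0000 -31.5000]
K = S⁻¹·BᵀPA = [-0.5315 -1.2656; -0.1627 -0.8160]
A−BK = [0.1149 0.3688; -0.0878 -0.2328]
AᵀP(A−BK) = [0.2280 0.6769; 0.6769 2.2276]
P' = Q + AᵀP(A−BK) = [2.7280 -1.5731; -1.5731 4.4776]
tr(P') = 7.2057


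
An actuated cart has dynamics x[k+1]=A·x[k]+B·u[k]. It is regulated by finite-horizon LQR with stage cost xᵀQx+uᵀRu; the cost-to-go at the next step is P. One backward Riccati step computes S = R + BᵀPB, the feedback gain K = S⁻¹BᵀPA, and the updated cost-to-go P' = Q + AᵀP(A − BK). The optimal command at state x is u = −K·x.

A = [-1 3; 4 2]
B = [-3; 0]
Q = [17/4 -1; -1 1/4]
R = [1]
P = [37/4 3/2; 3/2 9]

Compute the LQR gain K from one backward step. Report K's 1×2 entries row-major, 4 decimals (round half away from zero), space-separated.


0.1157 -1.0950

BᵀP = [-27.7500 -4.5000]
S = R + BᵀPB = [1] + [83.2500] = [84.2500]
BᵀPA = [9.7500 -92.2500]
K = S⁻¹·BᵀPA = [0.1157 -1.0950]
A−BK = [-0.6528 -0.2849; 4.0000 2.0000]
AᵀP(A−BK) = [140.1217 69.9258; 69.9258 36.2404]
P' = Q + AᵀP(A−BK) = [144.3717 68.9258; 68.9258 36.4904]
tr(P') = 180.8620


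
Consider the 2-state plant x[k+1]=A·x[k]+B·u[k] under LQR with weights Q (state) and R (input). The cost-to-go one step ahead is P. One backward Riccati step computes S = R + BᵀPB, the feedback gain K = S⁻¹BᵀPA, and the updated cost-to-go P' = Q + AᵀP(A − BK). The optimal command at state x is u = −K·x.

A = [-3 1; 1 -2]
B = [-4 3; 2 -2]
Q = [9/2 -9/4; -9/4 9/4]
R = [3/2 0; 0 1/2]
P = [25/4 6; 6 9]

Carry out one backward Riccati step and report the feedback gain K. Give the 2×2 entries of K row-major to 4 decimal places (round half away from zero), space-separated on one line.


1.0445 1.2223 0.3832 1.9158

BᵀP = [-13.0000 -6.0000; 6.7500 0.0000]
S = R + BᵀPB = [3/2 0; 0 1/2] + [40.0000 -27.0000; -27.0000 20.2500] = [41.5000 -27.0000; -27.0000 20.7500]
BᵀPA = [33.0000 -1.0000; -20.2500 6.7500]
K = S⁻¹·BᵀPA = [1.0445 1.2223; 0.3832 1.9158]
A−BK = [0.0284 0.1419; -0.3226 -0.6131]
AᵀP(A−BK) = [2.5416 3.7081; 3.7081 6.5407]
P' = Q + AᵀP(A−BK) = [7.0416 1.4581; 1.4581 8.7907]
tr(P') = 15.8323


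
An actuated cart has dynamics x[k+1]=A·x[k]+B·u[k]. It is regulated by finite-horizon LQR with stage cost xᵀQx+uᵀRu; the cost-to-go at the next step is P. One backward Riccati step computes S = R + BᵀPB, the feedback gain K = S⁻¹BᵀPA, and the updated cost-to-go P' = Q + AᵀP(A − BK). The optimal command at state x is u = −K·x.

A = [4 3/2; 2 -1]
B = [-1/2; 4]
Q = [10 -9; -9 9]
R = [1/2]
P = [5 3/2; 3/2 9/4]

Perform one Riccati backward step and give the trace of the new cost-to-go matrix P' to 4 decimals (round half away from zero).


BᵀP = [3.5000 8.2500]
S = R + BᵀPB = [1/2] + [31.2500] = [31.7500]
BᵀPA = [30.5000 -3.0000]
K = S⁻¹·BᵀPA = [0.9606 -0.0945]
A−BK = [4.4803 1.4528; -1.8425 -0.6220]
AᵀP(A−BK) = [83.7008 26.8819; 26.8819 8.7165]
P' = Q + AᵀP(A−BK) = [93.7008 17.8819; 17.8819 17.7165]
tr(P') = 111.4173

111.4173


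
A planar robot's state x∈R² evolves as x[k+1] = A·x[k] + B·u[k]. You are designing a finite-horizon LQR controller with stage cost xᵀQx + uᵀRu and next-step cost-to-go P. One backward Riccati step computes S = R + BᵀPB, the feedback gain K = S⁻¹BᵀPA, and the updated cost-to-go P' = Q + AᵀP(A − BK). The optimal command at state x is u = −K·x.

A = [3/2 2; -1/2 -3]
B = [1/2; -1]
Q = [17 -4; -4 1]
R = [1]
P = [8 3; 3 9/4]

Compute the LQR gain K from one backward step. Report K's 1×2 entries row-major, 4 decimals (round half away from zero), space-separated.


BᵀP = [1.0000 -0.7500]
S = R + BᵀPB = [1] + [1.2500] = [2.2500]
BᵀPA = [1.8750 4.2500]
K = S⁻¹·BᵀPA = [0.8333 1.8889]
A−BK = [1.0833 1.0556; 0.3333 -1.1111]
AᵀP(A−BK) = [12.5000 7.3333; 7.3333 8.2222]
P' = Q + AᵀP(A−BK) = [29.5000 3.3333; 3.3333 9.2222]
tr(P') = 38.7222

0.8333 1.8889


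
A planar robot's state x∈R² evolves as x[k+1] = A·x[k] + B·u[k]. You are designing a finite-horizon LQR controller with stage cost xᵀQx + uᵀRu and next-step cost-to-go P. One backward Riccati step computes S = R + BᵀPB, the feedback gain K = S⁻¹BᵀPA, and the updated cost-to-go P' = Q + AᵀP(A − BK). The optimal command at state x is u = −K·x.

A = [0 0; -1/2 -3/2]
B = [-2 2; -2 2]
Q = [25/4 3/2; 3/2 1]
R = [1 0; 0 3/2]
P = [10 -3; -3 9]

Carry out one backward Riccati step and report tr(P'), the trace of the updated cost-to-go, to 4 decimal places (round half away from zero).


22.9059

BᵀP = [-14.0000 -12.0000; 14.0000 12.0000]
S = R + BᵀPB = [1 0; 0 3/2] + [52.0000 -52.0000; -52.0000 52.0000] = [53.0000 -52.0000; -52.0000 53.5000]
BᵀPA = [6.0000 18.0000; -6.0000 -18.0000]
K = S⁻¹·BᵀPA = [0.0684 0.2053; -0.0456 -0.1369]
A−BK = [0.2281 0.6844; -0.2719 -0.8156]
AᵀP(A−BK) = [1.5656 4.6968; 4.6968 14.0903]
P' = Q + AᵀP(A−BK) = [7.8156 6.1968; 6.1968 15.0903]
tr(P') = 22.9059


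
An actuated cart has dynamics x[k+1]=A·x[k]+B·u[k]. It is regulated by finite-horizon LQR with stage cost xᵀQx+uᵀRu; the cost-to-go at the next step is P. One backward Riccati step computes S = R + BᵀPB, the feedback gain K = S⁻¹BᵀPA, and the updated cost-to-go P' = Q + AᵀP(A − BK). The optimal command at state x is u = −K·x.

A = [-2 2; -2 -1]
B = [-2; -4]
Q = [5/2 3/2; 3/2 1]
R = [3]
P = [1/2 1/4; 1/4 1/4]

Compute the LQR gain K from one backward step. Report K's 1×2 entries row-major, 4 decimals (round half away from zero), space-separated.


0.5385 -0.1923

BᵀP = [-2.0000 -1.5000]
S = R + BᵀPB = [3] + [10.0000] = [13.0000]
BᵀPA = [7.0000 -2.5000]
K = S⁻¹·BᵀPA = [0.5385 -0.1923]
A−BK = [-0.9231 1.6154; 0.1538 -1.7692]
AᵀP(A−BK) = [1.2308 -0.6538; -0.6538 0.7692]
P' = Q + AᵀP(A−BK) = [3.7308 0.8462; 0.8462 1.7692]
tr(P') = 5.5000


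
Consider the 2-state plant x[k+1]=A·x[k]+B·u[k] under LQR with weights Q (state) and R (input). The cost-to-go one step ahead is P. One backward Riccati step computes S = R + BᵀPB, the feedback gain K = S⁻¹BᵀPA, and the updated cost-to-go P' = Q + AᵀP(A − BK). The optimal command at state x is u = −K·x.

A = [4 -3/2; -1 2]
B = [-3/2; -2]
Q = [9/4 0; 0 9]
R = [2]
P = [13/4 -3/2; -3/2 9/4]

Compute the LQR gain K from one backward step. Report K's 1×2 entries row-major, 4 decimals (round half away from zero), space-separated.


-0.5638 -0.1812

BᵀP = [-1.8750 -2.2500]
S = R + BᵀPB = [2] + [7.3125] = [9.3125]
BᵀPA = [-5.2500 -1.6875]
K = S⁻¹·BᵀPA = [-0.5638 -0.1812]
A−BK = [3.1544 -1.7718; -2.1275 1.6376]
AᵀP(A−BK) = [63.2903 -39.2013; -39.2013 25.0067]
P' = Q + AᵀP(A−BK) = [65.5403 -39.2013; -39.2013 34.0067]
tr(P') = 99.5470


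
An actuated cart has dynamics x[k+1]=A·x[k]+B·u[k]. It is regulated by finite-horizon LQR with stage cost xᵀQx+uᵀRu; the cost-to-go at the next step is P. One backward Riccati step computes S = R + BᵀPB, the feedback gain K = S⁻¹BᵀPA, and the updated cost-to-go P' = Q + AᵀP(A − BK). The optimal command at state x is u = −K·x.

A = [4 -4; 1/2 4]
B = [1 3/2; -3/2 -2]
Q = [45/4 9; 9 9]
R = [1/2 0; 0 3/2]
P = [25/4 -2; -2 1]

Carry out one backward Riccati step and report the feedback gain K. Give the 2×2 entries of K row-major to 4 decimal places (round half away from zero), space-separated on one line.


BᵀP = [9.2500 -3.5000; 13.3750 -5.0000]
S = R + BᵀPB = [1/2 0; 0 3/2] + [14.5000 20.8750; 20.8750 30.0625] = [15.0000 20.8750; 20.8750 31.5625]
BᵀPA = [35.2500 -51.0000; 51.0000 -73.5000]
K = S⁻¹·BᵀPA = [1.2729 -2.0008; 0.7740 -1.0054]
A−BK = [1.5662 -0.4911; 3.9573 -1.0120]
AᵀP(A−BK) = [7.9081 -4.1958; -4.1958 4.0614]
P' = Q + AᵀP(A−BK) = [19.1581 4.8042; 4.8042 13.0614]
tr(P') = 32.2195

1.2729 -2.0008 0.7740 -1.0054


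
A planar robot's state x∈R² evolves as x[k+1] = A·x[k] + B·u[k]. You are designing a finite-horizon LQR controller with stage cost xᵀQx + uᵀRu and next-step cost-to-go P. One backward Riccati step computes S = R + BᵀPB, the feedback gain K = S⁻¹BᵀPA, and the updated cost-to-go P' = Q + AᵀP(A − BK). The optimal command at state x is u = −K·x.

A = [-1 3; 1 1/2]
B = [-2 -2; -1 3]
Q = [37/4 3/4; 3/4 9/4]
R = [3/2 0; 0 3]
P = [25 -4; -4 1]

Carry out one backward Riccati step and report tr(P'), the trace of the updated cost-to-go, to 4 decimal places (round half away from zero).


14.1397

BᵀP = [-46.0000 7.0000; -62.0000 11.0000]
S = R + BᵀPB = [3/2 0; 0 3] + [85.0000 113.0000; 113.0000 157.0000] = [86.5000 113.0000; 113.0000 160.0000]
BᵀPA = [53.0000 -134.5000; 73.0000 -180.5000]
K = S⁻¹·BᵀPA = [0.2157 -1.0490; 0.3039 -0.3873]
A−BK = [0.0392 0.1275; 0.3039 0.6127]
AᵀP(A−BK) = [0.3824 -0.6324; -0.6324 2.2574]
P' = Q + AᵀP(A−BK) = [9.6324 0.1176; 0.1176 4.5074]
tr(P') = 14.1397


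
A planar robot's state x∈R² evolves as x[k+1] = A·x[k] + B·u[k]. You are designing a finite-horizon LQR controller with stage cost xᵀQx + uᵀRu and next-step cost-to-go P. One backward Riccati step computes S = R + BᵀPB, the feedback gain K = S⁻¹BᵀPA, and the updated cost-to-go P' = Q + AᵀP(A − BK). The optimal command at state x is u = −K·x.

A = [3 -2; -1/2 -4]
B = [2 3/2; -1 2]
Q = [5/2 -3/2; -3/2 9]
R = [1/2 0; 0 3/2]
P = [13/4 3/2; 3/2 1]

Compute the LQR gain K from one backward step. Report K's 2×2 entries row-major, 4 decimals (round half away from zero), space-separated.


BᵀP = [5.0000 2.0000; 7.8750 4.2500]
S = R + BᵀPB = [1/2 0; 0 3/2] + [8.0000 11.5000; 11.5000 20.3125] = [8.5000 11.5000; 11.5000 21.8125]
BᵀPA = [14.0000 -18.0000; 21.5000 -32.7500]
K = S⁻¹·BᵀPA = [1.0935 -0.3010; 0.4092 -1.3427]
A−BK = [0.1993 0.6161; -0.2249 -1.6155]
AᵀP(A−BK) = [0.8942 -0.9171; -0.9171 3.6073]
P' = Q + AᵀP(A−BK) = [3.3942 -2.4171; -2.4171 12.6073]
tr(P') = 16.0015

1.0935 -0.3010 0.4092 -1.3427


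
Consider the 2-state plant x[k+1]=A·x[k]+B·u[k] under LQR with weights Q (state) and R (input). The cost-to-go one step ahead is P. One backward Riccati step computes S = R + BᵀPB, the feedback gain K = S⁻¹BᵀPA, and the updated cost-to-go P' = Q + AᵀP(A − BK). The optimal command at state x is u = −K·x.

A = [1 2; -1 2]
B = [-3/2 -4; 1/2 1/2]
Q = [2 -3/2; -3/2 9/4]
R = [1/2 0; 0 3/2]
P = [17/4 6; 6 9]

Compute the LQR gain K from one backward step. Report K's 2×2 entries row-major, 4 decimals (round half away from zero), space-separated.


BᵀP = [-3.3750 -4.5000; -14.0000 -19.5000]
S = R + BᵀPB = [1/2 0; 0 3/2] + [2.8125 11.2500; 11.2500 46.2500] = [3.3125 11.2500; 11.2500 47.7500]
BᵀPA = [1.1250 -15.7500; 5.5000 -67.0000]
K = S⁻¹·BᵀPA = [-0.2580 0.0534; 0.1760 -1.4157]
A−BK = [1.3169 -3.5828; -0.9590 2.6812]
AᵀP(A−BK) = [0.5724 -1.7736; -1.7736 6.9876]
P' = Q + AᵀP(A−BK) = [2.5724 -3.2736; -3.2736 9.2376]
tr(P') = 11.8101

-0.2580 0.0534 0.1760 -1.4157


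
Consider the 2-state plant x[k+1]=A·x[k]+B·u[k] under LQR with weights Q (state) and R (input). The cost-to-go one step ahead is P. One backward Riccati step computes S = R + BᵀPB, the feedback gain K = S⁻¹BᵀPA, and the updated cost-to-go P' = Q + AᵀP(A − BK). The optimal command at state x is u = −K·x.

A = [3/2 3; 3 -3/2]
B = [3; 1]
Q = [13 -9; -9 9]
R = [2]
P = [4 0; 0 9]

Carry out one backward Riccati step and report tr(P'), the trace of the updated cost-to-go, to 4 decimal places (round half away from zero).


BᵀP = [12.0000 9.0000]
S = R + BᵀPB = [2] + [45.0000] = [47.0000]
BᵀPA = [45.0000 22.5000]
K = S⁻¹·BᵀPA = [0.9574 0.4787]
A−BK = [-1.3723 1.5638; 2.0426 -1.9787]
AᵀP(A−BK) = [46.9149 -44.0426; -44.0426 45.4787]
P' = Q + AᵀP(A−BK) = [59.9149 -53.0426; -53.0426 54.4787]
tr(P') = 114.3936

114.3936


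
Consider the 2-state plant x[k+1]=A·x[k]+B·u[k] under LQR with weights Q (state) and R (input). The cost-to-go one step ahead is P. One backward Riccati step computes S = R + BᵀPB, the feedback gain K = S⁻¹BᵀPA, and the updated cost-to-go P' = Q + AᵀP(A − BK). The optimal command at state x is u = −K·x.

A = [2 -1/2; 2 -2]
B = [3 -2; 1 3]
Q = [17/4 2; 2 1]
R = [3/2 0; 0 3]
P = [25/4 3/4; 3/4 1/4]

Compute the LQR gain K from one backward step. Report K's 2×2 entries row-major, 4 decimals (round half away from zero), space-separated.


0.7205 -0.3119 0.0328 -0.1505

BᵀP = [19.5000 2.5000; -10.2500 -0.7500]
S = R + BᵀPB = [3/2 0; 0 3] + [61.0000 -31.5000; -31.5000 18.2500] = [62.5000 -31.5000; -31.5000 21.2500]
BᵀPA = [44.0000 -14.7500; -22.0000 6.6250]
K = S⁻¹·BᵀPA = [0.7205 -0.3119; 0.0328 -0.1505]
A−BK = [-0.0960 0.1345; 1.1812 -1.2365]
AᵀP(A−BK) = [1.0182 -0.5895; -0.5895 0.4597]
P' = Q + AᵀP(A−BK) = [5.2682 1.4105; 1.4105 1.4597]
tr(P') = 6.7279


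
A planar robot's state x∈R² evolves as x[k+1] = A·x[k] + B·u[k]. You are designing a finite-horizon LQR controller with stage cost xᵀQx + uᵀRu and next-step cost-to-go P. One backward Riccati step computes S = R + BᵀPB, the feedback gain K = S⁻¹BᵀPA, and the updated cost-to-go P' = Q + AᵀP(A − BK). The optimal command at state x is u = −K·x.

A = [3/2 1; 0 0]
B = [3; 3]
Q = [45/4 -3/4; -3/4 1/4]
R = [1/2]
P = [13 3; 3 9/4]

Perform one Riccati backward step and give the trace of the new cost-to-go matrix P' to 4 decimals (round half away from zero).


14.6992

BᵀP = [48.0000 15.7500]
S = R + BᵀPB = [1/2] + [191.2500] = [191.7500]
BᵀPA = [72.0000 48.0000]
K = S⁻¹·BᵀPA = [0.3755 0.2503]
A−BK = [0.3735 0.2490; -1.1265 -0.7510]
AᵀP(A−BK) = [2.2148 1.4765; 1.4765 0.9844]
P' = Q + AᵀP(A−BK) = [13.4648 0.7265; 0.7265 1.2344]
tr(P') = 14.6992


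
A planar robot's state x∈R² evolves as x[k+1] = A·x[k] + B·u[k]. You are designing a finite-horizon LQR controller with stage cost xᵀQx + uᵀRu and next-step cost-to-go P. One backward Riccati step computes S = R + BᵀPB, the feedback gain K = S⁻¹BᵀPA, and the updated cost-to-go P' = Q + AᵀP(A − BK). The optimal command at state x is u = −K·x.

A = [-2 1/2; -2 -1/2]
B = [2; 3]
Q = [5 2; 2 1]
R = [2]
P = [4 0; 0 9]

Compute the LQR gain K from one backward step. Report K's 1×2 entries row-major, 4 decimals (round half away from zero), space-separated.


-0.7071 -0.0960

BᵀP = [8.0000 27.0000]
S = R + BᵀPB = [2] + [97.0000] = [99.0000]
BᵀPA = [-70.0000 -9.5000]
K = S⁻¹·BᵀPA = [-0.7071 -0.0960]
A−BK = [-0.5859 0.6919; 0.1212 -0.2121]
AᵀP(A−BK) = [2.5051 -1.7172; -1.7172 2.3384]
P' = Q + AᵀP(A−BK) = [7.5051 0.2828; 0.2828 3.3384]
tr(P') = 10.8434


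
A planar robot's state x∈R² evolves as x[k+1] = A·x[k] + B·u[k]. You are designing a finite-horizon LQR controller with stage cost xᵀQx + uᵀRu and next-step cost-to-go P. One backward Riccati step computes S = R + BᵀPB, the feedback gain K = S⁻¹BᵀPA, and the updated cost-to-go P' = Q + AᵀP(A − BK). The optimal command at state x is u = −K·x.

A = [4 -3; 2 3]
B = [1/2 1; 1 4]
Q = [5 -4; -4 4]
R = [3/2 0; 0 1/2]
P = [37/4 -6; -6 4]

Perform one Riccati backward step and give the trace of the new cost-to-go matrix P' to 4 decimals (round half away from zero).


BᵀP = [-1.3750 1.0000; -14.7500 10.0000]
S = R + BᵀPB = [3/2 0; 0 1/2] + [0.3125 2.6250; 2.6250 25.2500] = [1.8125 2.6250; 2.6250 25.7500]
BᵀPA = [-3.5000 7.1250; -39.0000 74.2500]
K = S⁻¹·BᵀPA = [0.3079 -0.2875; -1.5460 2.9128]
A−BK = [5.3920 -5.7690; 7.8759 -8.3637]
AᵀP(A−BK) = [8.7855 -10.4069; -10.4069 13.0228]
P' = Q + AᵀP(A−BK) = [13.7855 -14.4069; -14.4069 17.0228]
tr(P') = 30.8083

30.8083


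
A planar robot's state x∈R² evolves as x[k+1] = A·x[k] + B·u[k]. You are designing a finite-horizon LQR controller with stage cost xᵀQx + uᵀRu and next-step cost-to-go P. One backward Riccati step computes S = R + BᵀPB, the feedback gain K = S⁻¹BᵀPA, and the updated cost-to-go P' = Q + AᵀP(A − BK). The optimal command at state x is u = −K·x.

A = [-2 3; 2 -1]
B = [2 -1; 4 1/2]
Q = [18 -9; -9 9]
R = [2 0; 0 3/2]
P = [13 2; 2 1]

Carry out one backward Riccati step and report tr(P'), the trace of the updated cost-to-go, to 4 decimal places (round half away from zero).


39.6105

BᵀP = [34.0000 8.0000; -12.0000 -1.5000]
S = R + BᵀPB = [2 0; 0 3/2] + [100.0000 -30.0000; -30.0000 11.2500] = [102.0000 -30.0000; -30.0000 12.7500]
BᵀPA = [-52.0000 94.0000; 21.0000 -34.5000]
K = S⁻¹·BᵀPA = [-0.0824 0.4082; 1.4532 -1.7453]
A−BK = [-0.3820 0.4382; 1.6030 -1.7603]
AᵀP(A−BK) = [5.1985 -6.1199; -6.1199 7.4120]
P' = Q + AᵀP(A−BK) = [23.1985 -15.1199; -15.1199 16.4120]
tr(P') = 39.6105


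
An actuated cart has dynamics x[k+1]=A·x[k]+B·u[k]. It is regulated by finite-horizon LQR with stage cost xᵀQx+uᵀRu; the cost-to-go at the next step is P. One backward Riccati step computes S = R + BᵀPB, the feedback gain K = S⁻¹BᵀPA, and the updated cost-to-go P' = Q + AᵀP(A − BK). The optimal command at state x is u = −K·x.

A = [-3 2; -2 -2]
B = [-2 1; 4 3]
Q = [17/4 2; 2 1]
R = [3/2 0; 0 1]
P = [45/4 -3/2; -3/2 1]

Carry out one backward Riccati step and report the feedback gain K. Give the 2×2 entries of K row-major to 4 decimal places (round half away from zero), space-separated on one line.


BᵀP = [-28.5000 7.0000; 6.7500 1.5000]
S = R + BᵀPB = [3/2 0; 0 1] + [85.0000 -7.5000; -7.5000 11.2500] = [86.5000 -7.5000; -7.5000 12.2500]
BᵀPA = [71.5000 -71.0000; -23.2500 10.5000]
K = S⁻¹·BᵀPA = [0.6991 -0.7883; -1.4699 0.3745]
A−BK = [-0.1318 0.0488; -0.3868 0.0299]
AᵀP(A−BK) = [3.0860 -1.4269; -1.4269 1.0958]
P' = Q + AᵀP(A−BK) = [7.3360 0.5731; 0.5731 2.0958]
tr(P') = 9.4318

0.6991 -0.7883 -1.4699 0.3745


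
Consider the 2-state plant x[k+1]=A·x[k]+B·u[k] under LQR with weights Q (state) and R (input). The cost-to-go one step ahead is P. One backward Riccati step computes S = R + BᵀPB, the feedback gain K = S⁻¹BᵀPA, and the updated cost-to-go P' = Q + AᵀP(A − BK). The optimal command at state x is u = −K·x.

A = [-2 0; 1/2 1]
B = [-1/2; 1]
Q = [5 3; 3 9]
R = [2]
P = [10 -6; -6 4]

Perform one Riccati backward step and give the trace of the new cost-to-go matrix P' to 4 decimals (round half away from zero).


22.7759

BᵀP = [-11.0000 7.0000]
S = R + BᵀPB = [2] + [12.5000] = [14.5000]
BᵀPA = [25.5000 7.0000]
K = S⁻¹·BᵀPA = [1.7586 0.4828]
A−BK = [-1.1207 0.2414; -1.2586 0.5172]
AᵀP(A−BK) = [8.1552 1.6897; 1.6897 0.6207]
P' = Q + AᵀP(A−BK) = [13.1552 4.6897; 4.6897 9.6207]
tr(P') = 22.7759


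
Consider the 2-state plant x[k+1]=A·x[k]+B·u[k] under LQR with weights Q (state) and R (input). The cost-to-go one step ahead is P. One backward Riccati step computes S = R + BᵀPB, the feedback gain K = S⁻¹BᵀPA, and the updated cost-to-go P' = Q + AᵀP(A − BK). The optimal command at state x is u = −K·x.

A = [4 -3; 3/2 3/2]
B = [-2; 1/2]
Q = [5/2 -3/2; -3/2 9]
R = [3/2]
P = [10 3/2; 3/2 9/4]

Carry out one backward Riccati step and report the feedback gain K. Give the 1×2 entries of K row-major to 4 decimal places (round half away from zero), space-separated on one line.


BᵀP = [-19.2500 -1.8750]
S = R + BᵀPB = [3/2] + [37.5625] = [39.0625]
BᵀPA = [-79.8125 54.9375]
K = S⁻¹·BᵀPA = [-2.0432 1.4064]
A−BK = [-0.0864 -0.1872; 2.5216 0.7968]
AᵀP(A−BK) = [19.9896 -0.4392; -0.4392 4.2984]
P' = Q + AᵀP(A−BK) = [22.4896 -1.9392; -1.9392 13.2984]
tr(P') = 35.7880

-2.0432 1.4064


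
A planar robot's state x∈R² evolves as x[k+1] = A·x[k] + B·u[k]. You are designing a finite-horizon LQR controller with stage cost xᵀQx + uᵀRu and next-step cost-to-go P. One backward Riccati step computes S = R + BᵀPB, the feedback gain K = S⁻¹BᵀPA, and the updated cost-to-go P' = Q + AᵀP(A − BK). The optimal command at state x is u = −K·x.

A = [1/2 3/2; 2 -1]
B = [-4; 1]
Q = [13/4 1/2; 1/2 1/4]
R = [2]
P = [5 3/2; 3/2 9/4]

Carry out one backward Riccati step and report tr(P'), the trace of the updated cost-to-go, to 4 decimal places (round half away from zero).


13.8945

BᵀP = [-18.5000 -3.7500]
S = R + BᵀPB = [2] + [70.2500] = [72.2500]
BᵀPA = [-16.7500 -24.0000]
K = S⁻¹·BᵀPA = [-0.2318 -0.3322]
A−BK = [-0.4273 0.1713; 2.2318 -0.6678]
AᵀP(A−BK) = [9.3668 -2.5640; -2.5640 1.0277]
P' = Q + AᵀP(A−BK) = [12.6168 -2.0640; -2.0640 1.2777]
tr(P') = 13.8945


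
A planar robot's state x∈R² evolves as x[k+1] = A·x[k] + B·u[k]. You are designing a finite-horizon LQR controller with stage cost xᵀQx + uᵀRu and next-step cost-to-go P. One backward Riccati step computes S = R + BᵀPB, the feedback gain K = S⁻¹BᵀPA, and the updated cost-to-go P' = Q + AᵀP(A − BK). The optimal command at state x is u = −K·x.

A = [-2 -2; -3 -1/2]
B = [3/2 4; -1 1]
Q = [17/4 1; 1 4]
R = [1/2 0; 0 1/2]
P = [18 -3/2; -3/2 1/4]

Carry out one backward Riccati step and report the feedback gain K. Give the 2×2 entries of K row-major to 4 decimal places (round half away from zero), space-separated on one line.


0.4322 -0.1217 -0.6213 -0.4501

BᵀP = [28.5000 -2.5000; 70.5000 -5.7500]
S = R + BᵀPB = [1/2 0; 0 1/2] + [45.2500 111.5000; 111.5000 276.2500] = [45.7500 111.5000; 111.5000 276.7500]
BᵀPA = [-49.5000 -55.7500; -123.7500 -138.1250]
K = S⁻¹·BᵀPA = [0.4322 -0.1217; -0.6213 -0.4501]
A−BK = [-0.1632 -0.0172; -1.9465 -0.1716]
AᵀP(A−BK) = [0.7600 0.1553; 0.1553 0.1125]
P' = Q + AᵀP(A−BK) = [5.0100 1.1553; 1.1553 4.1125]
tr(P') = 9.1225


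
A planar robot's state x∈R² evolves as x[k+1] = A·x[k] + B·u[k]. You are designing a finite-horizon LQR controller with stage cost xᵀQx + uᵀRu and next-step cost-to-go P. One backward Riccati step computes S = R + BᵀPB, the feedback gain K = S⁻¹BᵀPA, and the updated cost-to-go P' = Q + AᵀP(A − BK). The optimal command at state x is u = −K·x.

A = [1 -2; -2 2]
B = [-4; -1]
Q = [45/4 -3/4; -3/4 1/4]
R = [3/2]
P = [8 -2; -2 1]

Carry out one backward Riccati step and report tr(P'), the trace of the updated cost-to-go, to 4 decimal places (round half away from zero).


BᵀP = [-30.0000 7.0000]
S = R + BᵀPB = [3/2] + [113.0000] = [114.5000]
BᵀPA = [-44.0000 74.0000]
K = S⁻¹·BᵀPA = [-0.3843 0.6463]
A−BK = [-0.5371 0.5852; -2.3843 2.6463]
AᵀP(A−BK) = [3.0917 -3.5633; -3.5633 4.1747]
P' = Q + AᵀP(A−BK) = [14.3417 -4.3133; -4.3133 4.4247]
tr(P') = 18.7664

18.7664


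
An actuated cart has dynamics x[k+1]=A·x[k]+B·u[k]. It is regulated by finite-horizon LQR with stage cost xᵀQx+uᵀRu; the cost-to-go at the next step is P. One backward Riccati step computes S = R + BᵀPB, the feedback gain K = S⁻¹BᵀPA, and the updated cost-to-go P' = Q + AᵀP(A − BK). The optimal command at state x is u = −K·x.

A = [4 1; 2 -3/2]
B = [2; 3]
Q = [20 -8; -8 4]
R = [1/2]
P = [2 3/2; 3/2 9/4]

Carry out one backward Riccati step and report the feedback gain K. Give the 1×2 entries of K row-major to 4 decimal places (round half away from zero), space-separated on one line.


1.1444 -0.1310

BᵀP = [8.5000 9.7500]
S = R + BᵀPB = [1/2] + [46.2500] = [46.7500]
BᵀPA = [53.5000 -6.1250]
K = S⁻¹·BᵀPA = [1.1444 -0.1310]
A−BK = [1.7112 1.2620; -1.4332 -1.1070]
AᵀP(A−BK) = [3.7754 2.2594; 2.2594 1.7600]
P' = Q + AᵀP(A−BK) = [23.7754 -5.7406; -5.7406 5.7600]
tr(P') = 29.5354


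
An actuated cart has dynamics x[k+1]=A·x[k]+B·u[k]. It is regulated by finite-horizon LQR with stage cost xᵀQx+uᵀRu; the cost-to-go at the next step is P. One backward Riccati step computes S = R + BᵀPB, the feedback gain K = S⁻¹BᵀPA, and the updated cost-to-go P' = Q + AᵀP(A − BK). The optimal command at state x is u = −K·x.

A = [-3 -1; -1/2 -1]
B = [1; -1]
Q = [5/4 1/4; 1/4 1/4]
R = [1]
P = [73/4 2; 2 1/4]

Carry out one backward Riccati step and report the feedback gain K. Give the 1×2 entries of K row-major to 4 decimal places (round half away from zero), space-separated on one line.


-3.2016 -1.1613

BᵀP = [16.2500 1.7500]
S = R + BᵀPB = [1] + [14.5000] = [15.5000]
BᵀPA = [-49.6250 -18.0000]
K = S⁻¹·BᵀPA = [-3.2016 -1.1613]
A−BK = [0.2016 0.1613; -3.7016 -2.1613]
AᵀP(A−BK) = [11.4325 4.2460; 4.2460 1.5968]
P' = Q + AᵀP(A−BK) = [12.6825 4.4960; 4.4960 1.8468]
tr(P') = 14.5292
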